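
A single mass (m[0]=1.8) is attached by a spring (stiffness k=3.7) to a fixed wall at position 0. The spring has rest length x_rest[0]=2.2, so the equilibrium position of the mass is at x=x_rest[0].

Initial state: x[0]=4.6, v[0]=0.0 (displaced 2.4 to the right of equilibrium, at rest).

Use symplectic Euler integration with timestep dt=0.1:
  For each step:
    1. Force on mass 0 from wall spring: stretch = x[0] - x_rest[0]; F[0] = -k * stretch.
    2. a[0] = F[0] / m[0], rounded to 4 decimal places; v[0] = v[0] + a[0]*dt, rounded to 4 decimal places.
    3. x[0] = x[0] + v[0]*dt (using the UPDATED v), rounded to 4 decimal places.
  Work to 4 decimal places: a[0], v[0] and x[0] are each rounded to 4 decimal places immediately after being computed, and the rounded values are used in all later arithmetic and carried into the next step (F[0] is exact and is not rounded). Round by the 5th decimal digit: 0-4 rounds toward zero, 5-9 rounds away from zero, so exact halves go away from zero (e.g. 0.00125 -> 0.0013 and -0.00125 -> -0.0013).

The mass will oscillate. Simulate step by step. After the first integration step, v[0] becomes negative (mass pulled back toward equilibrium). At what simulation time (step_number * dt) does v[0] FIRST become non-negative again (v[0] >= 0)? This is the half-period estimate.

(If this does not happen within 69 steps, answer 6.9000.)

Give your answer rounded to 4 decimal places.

Step 0: x=[4.6000] v=[0.0000]
Step 1: x=[4.5507] v=[-0.4933]
Step 2: x=[4.4531] v=[-0.9765]
Step 3: x=[4.3091] v=[-1.4396]
Step 4: x=[4.1218] v=[-1.8731]
Step 5: x=[3.8950] v=[-2.2681]
Step 6: x=[3.6334] v=[-2.6165]
Step 7: x=[3.3423] v=[-2.9111]
Step 8: x=[3.0277] v=[-3.1459]
Step 9: x=[2.6961] v=[-3.3160]
Step 10: x=[2.3543] v=[-3.4180]
Step 11: x=[2.0093] v=[-3.4497]
Step 12: x=[1.6683] v=[-3.4105]
Step 13: x=[1.3382] v=[-3.3012]
Step 14: x=[1.0258] v=[-3.1241]
Step 15: x=[0.7375] v=[-2.8827]
Step 16: x=[0.4793] v=[-2.5821]
Step 17: x=[0.2565] v=[-2.2284]
Step 18: x=[0.0736] v=[-1.8289]
Step 19: x=[-0.0656] v=[-1.3918]
Step 20: x=[-0.1582] v=[-0.9261]
Step 21: x=[-0.2023] v=[-0.4414]
Step 22: x=[-0.1971] v=[0.0524]
First v>=0 after going negative at step 22, time=2.2000

Answer: 2.2000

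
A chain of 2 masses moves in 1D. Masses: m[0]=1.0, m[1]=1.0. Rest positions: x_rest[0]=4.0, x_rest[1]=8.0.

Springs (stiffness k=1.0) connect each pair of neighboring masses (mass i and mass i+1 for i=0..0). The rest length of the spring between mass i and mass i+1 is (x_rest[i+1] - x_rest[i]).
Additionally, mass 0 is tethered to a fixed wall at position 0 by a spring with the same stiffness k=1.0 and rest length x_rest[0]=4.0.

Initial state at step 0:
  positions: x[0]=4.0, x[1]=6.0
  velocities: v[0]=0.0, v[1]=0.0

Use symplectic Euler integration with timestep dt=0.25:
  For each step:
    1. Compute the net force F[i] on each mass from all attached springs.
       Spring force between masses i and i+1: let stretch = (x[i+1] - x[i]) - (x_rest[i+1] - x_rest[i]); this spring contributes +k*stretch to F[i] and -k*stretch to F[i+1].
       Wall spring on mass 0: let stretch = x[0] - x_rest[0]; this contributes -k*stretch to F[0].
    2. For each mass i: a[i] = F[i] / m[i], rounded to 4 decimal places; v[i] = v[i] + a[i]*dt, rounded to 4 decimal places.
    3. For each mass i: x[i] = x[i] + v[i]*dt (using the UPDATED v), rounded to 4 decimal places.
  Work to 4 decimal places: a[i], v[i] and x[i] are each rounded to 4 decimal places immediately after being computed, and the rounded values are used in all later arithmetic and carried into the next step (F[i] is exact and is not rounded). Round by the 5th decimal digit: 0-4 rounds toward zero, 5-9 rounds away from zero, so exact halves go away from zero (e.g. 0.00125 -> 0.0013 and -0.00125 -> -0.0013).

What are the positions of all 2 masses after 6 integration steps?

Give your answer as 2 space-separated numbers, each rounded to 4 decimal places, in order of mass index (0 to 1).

Answer: 2.7152 7.7193

Derivation:
Step 0: x=[4.0000 6.0000] v=[0.0000 0.0000]
Step 1: x=[3.8750 6.1250] v=[-0.5000 0.5000]
Step 2: x=[3.6484 6.3594] v=[-0.9063 0.9375]
Step 3: x=[3.3632 6.6744] v=[-1.1407 1.2598]
Step 4: x=[3.0748 7.0324] v=[-1.1537 1.4320]
Step 5: x=[2.8416 7.3931] v=[-0.9330 1.4426]
Step 6: x=[2.7152 7.7193] v=[-0.5055 1.3047]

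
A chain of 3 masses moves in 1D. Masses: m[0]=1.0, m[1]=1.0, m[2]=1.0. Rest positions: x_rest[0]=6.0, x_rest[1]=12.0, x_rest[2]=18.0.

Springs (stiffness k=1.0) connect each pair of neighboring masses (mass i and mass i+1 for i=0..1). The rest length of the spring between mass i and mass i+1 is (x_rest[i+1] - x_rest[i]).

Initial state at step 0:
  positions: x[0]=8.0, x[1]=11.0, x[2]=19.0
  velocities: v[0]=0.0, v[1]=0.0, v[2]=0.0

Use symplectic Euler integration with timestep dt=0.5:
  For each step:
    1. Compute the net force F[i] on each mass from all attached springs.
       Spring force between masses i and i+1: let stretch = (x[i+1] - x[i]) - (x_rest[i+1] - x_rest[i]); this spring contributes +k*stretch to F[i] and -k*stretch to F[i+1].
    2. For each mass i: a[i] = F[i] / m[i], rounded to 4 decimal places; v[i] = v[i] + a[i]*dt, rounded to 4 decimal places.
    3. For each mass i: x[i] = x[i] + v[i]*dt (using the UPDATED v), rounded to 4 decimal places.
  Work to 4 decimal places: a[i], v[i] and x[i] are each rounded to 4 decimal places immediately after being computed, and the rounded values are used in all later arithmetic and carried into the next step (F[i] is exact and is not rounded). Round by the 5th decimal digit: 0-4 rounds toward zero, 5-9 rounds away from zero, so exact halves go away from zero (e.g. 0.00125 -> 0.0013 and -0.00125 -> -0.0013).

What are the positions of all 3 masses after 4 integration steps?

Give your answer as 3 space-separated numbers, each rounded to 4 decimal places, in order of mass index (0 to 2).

Step 0: x=[8.0000 11.0000 19.0000] v=[0.0000 0.0000 0.0000]
Step 1: x=[7.2500 12.2500 18.5000] v=[-1.5000 2.5000 -1.0000]
Step 2: x=[6.2500 13.8125 17.9375] v=[-2.0000 3.1250 -1.1250]
Step 3: x=[5.6406 14.5157 17.8438] v=[-1.2188 1.4063 -0.1875]
Step 4: x=[5.7500 13.8321 18.4181] v=[0.2188 -1.3672 1.1485]

Answer: 5.7500 13.8321 18.4181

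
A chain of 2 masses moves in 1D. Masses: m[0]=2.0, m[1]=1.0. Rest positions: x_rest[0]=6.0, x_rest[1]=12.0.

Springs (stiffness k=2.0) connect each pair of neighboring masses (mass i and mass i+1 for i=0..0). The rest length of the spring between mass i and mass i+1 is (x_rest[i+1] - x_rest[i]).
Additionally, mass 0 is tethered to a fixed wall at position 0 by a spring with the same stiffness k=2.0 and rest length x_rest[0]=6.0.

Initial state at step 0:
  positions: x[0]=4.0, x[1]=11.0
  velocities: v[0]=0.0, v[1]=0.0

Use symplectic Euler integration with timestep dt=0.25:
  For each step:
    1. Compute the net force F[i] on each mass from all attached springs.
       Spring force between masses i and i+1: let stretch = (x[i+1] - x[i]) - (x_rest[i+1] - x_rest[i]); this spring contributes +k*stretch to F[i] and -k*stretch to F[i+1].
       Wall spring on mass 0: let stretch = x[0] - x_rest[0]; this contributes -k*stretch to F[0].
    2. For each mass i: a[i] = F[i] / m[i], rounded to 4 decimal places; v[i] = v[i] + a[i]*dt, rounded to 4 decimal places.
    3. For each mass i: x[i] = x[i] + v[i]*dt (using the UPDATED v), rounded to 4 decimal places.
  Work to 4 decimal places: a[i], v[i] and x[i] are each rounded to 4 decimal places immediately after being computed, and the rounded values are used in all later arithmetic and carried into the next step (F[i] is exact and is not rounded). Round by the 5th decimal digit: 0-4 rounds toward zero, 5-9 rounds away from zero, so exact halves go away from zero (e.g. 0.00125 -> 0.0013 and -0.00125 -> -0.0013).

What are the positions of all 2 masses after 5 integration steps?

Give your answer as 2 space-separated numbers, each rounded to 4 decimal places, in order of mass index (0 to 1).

Step 0: x=[4.0000 11.0000] v=[0.0000 0.0000]
Step 1: x=[4.1875 10.8750] v=[0.7500 -0.5000]
Step 2: x=[4.5313 10.6641] v=[1.3750 -0.8438]
Step 3: x=[4.9752 10.4366] v=[1.7754 -0.9102]
Step 4: x=[5.4495 10.2764] v=[1.8970 -0.6409]
Step 5: x=[5.8849 10.2628] v=[1.7414 -0.0544]

Answer: 5.8849 10.2628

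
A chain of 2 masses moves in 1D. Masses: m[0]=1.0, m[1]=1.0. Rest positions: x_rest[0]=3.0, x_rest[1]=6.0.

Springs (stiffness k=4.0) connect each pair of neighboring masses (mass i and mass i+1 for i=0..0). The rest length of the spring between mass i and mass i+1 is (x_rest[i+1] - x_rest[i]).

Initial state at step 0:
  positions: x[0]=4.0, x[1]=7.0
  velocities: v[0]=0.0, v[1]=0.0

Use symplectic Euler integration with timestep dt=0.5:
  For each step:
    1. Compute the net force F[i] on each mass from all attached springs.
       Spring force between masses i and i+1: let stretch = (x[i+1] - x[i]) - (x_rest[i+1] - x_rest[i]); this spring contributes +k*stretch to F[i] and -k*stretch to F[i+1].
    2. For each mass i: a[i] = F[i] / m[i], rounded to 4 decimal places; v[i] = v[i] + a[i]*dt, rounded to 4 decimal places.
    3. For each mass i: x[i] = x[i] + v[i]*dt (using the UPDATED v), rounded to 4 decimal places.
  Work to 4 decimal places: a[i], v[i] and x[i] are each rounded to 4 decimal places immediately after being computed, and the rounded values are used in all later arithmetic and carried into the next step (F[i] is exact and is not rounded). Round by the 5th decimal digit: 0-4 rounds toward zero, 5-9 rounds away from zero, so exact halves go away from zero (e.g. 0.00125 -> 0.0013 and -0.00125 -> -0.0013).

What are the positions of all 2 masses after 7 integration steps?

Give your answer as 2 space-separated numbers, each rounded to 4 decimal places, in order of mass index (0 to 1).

Answer: 4.0000 7.0000

Derivation:
Step 0: x=[4.0000 7.0000] v=[0.0000 0.0000]
Step 1: x=[4.0000 7.0000] v=[0.0000 0.0000]
Step 2: x=[4.0000 7.0000] v=[0.0000 0.0000]
Step 3: x=[4.0000 7.0000] v=[0.0000 0.0000]
Step 4: x=[4.0000 7.0000] v=[0.0000 0.0000]
Step 5: x=[4.0000 7.0000] v=[0.0000 0.0000]
Step 6: x=[4.0000 7.0000] v=[0.0000 0.0000]
Step 7: x=[4.0000 7.0000] v=[0.0000 0.0000]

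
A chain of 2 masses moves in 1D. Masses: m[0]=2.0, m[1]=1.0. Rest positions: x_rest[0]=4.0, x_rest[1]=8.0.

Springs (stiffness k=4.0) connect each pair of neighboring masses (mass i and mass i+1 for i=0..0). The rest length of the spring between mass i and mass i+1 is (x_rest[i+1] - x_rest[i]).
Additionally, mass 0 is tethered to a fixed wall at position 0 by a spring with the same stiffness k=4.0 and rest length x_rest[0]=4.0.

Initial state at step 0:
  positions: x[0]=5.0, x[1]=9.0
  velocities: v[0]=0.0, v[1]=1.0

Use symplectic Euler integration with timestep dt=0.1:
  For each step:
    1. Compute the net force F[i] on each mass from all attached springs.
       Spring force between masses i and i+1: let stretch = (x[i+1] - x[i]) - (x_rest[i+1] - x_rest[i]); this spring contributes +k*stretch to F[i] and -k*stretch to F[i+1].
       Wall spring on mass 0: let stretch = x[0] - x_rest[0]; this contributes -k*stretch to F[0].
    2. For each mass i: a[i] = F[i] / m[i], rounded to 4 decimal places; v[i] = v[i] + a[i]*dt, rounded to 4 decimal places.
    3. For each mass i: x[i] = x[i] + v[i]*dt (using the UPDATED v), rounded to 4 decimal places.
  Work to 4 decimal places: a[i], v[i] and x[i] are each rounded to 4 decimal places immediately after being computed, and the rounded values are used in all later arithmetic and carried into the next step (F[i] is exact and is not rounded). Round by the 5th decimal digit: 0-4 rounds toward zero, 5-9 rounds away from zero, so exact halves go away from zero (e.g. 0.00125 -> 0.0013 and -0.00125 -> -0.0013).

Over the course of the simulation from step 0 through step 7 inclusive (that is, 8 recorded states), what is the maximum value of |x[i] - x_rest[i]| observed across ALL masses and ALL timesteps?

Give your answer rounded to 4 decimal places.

Answer: 1.4221

Derivation:
Step 0: x=[5.0000 9.0000] v=[0.0000 1.0000]
Step 1: x=[4.9800 9.1000] v=[-0.2000 1.0000]
Step 2: x=[4.9428 9.1952] v=[-0.3720 0.9520]
Step 3: x=[4.8918 9.2803] v=[-0.5101 0.8510]
Step 4: x=[4.8307 9.3499] v=[-0.6108 0.6956]
Step 5: x=[4.7634 9.3987] v=[-0.6731 0.4879]
Step 6: x=[4.6935 9.4221] v=[-0.6987 0.2338]
Step 7: x=[4.6243 9.4163] v=[-0.6917 -0.0576]
Max displacement = 1.4221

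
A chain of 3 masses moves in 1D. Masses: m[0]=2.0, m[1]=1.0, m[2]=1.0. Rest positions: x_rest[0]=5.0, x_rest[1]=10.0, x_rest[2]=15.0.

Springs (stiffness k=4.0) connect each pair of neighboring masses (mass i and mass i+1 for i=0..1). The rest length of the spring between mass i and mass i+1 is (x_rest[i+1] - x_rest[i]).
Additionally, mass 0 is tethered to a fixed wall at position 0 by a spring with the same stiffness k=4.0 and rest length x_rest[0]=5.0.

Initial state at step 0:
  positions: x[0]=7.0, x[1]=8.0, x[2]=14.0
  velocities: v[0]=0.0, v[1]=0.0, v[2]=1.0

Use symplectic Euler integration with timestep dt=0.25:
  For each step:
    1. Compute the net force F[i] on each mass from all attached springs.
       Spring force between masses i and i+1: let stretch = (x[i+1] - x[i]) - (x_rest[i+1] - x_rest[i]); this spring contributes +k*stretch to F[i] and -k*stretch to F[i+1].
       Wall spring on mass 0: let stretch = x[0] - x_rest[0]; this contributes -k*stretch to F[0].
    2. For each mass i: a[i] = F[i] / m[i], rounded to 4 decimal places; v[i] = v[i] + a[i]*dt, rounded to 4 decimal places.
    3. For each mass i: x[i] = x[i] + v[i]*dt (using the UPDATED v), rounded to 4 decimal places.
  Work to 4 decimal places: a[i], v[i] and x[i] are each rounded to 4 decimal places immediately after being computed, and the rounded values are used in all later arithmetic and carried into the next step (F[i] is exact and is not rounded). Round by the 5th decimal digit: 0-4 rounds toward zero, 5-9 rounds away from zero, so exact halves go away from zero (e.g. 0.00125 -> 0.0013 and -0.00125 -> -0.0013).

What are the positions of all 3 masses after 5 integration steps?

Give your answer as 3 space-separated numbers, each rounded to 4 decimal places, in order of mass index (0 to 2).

Answer: 3.4680 10.3016 17.0630

Derivation:
Step 0: x=[7.0000 8.0000 14.0000] v=[0.0000 0.0000 1.0000]
Step 1: x=[6.2500 9.2500 14.0000] v=[-3.0000 5.0000 0.0000]
Step 2: x=[5.0938 10.9375 14.0625] v=[-4.6250 6.7500 0.2500]
Step 3: x=[4.0313 11.9453 14.5938] v=[-4.2501 4.0313 2.1250]
Step 4: x=[3.4541 11.6368 15.7129] v=[-2.3088 -1.2342 4.4765]
Step 5: x=[3.4680 10.3016 17.0630] v=[0.0555 -5.3408 5.4004]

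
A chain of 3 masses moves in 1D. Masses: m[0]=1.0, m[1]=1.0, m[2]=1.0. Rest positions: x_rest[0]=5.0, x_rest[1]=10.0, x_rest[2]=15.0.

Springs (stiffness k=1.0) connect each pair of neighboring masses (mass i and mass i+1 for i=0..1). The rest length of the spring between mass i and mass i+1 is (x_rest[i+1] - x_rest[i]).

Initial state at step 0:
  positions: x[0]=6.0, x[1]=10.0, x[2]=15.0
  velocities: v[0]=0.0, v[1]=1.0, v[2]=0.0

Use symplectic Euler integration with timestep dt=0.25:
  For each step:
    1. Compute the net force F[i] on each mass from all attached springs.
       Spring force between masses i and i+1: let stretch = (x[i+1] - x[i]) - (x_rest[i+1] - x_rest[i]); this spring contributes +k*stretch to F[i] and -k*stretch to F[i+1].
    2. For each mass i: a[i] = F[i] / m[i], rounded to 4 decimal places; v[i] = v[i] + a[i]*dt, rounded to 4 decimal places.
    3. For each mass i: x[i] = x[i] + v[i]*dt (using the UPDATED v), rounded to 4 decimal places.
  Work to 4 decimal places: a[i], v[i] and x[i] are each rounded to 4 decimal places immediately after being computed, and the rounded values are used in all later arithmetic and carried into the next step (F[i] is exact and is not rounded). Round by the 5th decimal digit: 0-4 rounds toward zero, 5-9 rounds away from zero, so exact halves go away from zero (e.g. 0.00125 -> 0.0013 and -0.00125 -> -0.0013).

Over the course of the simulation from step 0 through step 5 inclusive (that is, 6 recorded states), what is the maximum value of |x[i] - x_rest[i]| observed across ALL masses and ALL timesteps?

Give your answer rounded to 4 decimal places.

Step 0: x=[6.0000 10.0000 15.0000] v=[0.0000 1.0000 0.0000]
Step 1: x=[5.9375 10.3125 15.0000] v=[-0.2500 1.2500 0.0000]
Step 2: x=[5.8359 10.6445 15.0195] v=[-0.4063 1.3281 0.0781]
Step 3: x=[5.7224 10.9494 15.0781] v=[-0.4542 1.2197 0.2344]
Step 4: x=[5.6230 11.1857 15.1912] v=[-0.3975 0.9451 0.4522]
Step 5: x=[5.5588 11.3247 15.3664] v=[-0.2568 0.5558 0.7008]
Max displacement = 1.3247

Answer: 1.3247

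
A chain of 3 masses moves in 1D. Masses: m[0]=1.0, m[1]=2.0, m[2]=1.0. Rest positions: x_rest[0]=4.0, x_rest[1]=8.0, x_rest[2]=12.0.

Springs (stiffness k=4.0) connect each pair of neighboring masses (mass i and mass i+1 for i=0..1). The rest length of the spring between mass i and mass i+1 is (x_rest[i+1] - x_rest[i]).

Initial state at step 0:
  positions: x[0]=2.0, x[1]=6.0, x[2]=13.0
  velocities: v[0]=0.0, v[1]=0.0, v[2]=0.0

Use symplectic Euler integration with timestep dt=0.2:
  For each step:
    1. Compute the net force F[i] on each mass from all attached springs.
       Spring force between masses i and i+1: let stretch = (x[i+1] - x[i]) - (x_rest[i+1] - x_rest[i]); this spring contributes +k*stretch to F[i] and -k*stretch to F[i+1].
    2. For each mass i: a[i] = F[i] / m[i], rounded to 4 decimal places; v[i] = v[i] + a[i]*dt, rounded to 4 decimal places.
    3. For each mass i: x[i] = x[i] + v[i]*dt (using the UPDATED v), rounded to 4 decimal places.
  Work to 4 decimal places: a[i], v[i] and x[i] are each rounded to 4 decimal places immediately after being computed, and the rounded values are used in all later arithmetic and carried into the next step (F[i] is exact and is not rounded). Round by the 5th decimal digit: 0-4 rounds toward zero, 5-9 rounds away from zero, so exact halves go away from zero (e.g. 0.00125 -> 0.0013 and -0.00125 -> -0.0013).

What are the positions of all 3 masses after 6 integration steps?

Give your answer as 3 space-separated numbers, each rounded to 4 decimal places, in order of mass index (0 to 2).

Step 0: x=[2.0000 6.0000 13.0000] v=[0.0000 0.0000 0.0000]
Step 1: x=[2.0000 6.2400 12.5200] v=[0.0000 1.2000 -2.4000]
Step 2: x=[2.0384 6.6432 11.6752] v=[0.1920 2.0160 -4.2240]
Step 3: x=[2.1736 7.0806 10.6653] v=[0.6758 2.1869 -5.0496]
Step 4: x=[2.4539 7.4122 9.7218] v=[1.4014 1.6580 -4.7174]
Step 5: x=[2.8875 7.5319 9.0488] v=[2.1680 0.5985 -3.3651]
Step 6: x=[3.4242 7.4014 8.7731] v=[2.6835 -0.6525 -1.3786]

Answer: 3.4242 7.4014 8.7731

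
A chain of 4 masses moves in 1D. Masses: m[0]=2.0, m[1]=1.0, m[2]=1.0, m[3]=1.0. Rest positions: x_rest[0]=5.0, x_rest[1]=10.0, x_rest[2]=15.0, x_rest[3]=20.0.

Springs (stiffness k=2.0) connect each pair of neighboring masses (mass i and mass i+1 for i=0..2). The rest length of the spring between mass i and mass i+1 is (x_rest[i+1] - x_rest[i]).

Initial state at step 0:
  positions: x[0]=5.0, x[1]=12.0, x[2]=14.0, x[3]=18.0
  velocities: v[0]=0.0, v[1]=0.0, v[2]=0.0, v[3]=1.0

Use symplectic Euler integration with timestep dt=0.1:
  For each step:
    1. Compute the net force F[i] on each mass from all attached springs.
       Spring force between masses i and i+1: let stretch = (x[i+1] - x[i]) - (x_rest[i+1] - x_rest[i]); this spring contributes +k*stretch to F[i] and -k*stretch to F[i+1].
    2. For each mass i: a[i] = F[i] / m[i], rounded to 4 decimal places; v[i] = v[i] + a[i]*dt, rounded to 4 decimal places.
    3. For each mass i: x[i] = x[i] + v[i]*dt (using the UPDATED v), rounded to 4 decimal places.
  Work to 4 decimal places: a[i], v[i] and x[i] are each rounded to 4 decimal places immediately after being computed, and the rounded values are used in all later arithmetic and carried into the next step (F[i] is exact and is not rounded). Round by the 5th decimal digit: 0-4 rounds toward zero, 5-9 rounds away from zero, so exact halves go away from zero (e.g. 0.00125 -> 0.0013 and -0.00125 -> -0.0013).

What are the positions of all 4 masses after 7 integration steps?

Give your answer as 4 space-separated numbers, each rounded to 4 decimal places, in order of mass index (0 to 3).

Answer: 5.4218 9.8005 14.8622 19.1939

Derivation:
Step 0: x=[5.0000 12.0000 14.0000 18.0000] v=[0.0000 0.0000 0.0000 1.0000]
Step 1: x=[5.0200 11.9000 14.0400 18.1200] v=[0.2000 -1.0000 0.4000 1.2000]
Step 2: x=[5.0588 11.7052 14.1188 18.2584] v=[0.3880 -1.9480 0.7880 1.3840]
Step 3: x=[5.1141 11.4257 14.2321 18.4140] v=[0.5526 -2.7946 1.1332 1.5561]
Step 4: x=[5.1825 11.0761 14.3729 18.5860] v=[0.6838 -3.4956 1.4083 1.7197]
Step 5: x=[5.2598 10.6746 14.5321 18.7737] v=[0.7732 -4.0150 1.5916 1.8771]
Step 6: x=[5.3413 10.2420 14.6989 18.9766] v=[0.8147 -4.3265 1.6684 2.0288]
Step 7: x=[5.4218 9.8005 14.8622 19.1939] v=[0.8048 -4.4153 1.6326 2.1733]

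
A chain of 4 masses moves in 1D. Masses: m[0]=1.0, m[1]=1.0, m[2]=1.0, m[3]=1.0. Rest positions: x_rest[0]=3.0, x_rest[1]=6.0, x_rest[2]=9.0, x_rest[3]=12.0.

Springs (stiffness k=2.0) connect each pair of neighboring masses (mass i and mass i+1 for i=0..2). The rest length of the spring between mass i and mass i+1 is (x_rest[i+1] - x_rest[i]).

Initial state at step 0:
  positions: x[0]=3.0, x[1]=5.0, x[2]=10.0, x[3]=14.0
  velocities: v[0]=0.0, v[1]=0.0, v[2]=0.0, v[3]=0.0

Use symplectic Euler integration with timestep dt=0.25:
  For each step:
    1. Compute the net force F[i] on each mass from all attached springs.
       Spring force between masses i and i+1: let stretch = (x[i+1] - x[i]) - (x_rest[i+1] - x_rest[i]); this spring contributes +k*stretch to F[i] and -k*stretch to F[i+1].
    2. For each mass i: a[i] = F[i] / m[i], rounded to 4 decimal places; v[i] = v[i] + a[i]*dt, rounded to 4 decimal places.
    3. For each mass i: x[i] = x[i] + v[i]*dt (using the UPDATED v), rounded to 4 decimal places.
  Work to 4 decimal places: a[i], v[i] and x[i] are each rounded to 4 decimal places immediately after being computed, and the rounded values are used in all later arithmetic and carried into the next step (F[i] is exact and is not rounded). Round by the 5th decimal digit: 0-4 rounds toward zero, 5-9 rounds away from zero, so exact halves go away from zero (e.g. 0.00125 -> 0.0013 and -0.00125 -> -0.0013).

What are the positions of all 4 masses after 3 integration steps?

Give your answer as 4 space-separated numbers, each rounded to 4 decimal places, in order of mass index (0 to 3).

Answer: 2.5391 6.6719 9.5313 13.2578

Derivation:
Step 0: x=[3.0000 5.0000 10.0000 14.0000] v=[0.0000 0.0000 0.0000 0.0000]
Step 1: x=[2.8750 5.3750 9.8750 13.8750] v=[-0.5000 1.5000 -0.5000 -0.5000]
Step 2: x=[2.6875 6.0000 9.6875 13.6250] v=[-0.7500 2.5000 -0.7500 -1.0000]
Step 3: x=[2.5391 6.6719 9.5313 13.2578] v=[-0.5938 2.6875 -0.6250 -1.4688]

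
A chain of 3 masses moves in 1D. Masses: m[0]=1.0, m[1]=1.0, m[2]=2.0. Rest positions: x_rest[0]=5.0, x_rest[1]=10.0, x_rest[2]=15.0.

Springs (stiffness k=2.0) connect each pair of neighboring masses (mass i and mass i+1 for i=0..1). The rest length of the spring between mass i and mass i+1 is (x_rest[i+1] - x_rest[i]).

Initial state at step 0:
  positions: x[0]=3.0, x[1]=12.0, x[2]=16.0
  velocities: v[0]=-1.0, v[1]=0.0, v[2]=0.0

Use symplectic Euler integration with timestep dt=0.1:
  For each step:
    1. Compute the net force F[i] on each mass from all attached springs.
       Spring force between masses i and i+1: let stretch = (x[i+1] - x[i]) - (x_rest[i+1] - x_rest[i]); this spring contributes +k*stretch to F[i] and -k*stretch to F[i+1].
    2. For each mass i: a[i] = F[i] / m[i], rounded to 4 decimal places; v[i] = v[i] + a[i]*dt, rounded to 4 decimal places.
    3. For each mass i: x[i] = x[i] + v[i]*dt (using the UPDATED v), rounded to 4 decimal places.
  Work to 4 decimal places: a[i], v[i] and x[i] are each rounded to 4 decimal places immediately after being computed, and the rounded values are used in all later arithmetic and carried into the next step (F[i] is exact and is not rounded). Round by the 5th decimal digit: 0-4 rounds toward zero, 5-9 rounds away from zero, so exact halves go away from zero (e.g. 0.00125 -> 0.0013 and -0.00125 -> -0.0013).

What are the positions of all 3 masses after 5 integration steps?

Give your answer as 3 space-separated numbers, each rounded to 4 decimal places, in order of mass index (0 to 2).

Answer: 3.6175 10.6565 16.1130

Derivation:
Step 0: x=[3.0000 12.0000 16.0000] v=[-1.0000 0.0000 0.0000]
Step 1: x=[2.9800 11.9000 16.0100] v=[-0.2000 -1.0000 0.1000]
Step 2: x=[3.0384 11.7038 16.0289] v=[0.5840 -1.9620 0.1890]
Step 3: x=[3.1701 11.4208 16.0546] v=[1.3171 -2.8301 0.2565]
Step 4: x=[3.3668 11.0655 16.0839] v=[1.9672 -3.5535 0.2931]
Step 5: x=[3.6175 10.6565 16.1130] v=[2.5069 -4.0896 0.2913]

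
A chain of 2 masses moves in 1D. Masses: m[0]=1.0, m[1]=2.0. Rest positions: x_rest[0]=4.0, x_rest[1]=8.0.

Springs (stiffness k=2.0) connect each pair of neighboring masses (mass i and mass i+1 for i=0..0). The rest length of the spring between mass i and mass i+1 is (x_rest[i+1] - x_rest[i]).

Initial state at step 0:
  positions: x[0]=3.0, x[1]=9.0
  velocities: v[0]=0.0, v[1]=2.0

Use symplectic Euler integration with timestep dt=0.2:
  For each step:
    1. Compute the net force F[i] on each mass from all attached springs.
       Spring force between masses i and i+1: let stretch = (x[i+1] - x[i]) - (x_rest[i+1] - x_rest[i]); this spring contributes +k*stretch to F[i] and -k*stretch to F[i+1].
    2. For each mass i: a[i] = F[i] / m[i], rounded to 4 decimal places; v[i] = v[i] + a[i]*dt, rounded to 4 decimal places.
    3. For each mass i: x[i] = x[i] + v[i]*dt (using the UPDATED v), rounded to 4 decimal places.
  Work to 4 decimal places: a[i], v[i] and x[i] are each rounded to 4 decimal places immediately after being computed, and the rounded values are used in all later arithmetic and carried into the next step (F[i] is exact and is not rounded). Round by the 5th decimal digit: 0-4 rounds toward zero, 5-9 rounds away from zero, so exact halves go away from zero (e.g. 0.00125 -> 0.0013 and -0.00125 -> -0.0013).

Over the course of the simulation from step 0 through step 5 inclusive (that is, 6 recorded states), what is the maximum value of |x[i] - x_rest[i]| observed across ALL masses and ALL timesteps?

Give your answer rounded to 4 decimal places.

Step 0: x=[3.0000 9.0000] v=[0.0000 2.0000]
Step 1: x=[3.1600 9.3200] v=[0.8000 1.6000]
Step 2: x=[3.4928 9.5536] v=[1.6640 1.1680]
Step 3: x=[3.9905 9.7048] v=[2.4883 0.7558]
Step 4: x=[4.6253 9.7874] v=[3.1740 0.4129]
Step 5: x=[5.3531 9.8235] v=[3.6388 0.1805]
Max displacement = 1.8235

Answer: 1.8235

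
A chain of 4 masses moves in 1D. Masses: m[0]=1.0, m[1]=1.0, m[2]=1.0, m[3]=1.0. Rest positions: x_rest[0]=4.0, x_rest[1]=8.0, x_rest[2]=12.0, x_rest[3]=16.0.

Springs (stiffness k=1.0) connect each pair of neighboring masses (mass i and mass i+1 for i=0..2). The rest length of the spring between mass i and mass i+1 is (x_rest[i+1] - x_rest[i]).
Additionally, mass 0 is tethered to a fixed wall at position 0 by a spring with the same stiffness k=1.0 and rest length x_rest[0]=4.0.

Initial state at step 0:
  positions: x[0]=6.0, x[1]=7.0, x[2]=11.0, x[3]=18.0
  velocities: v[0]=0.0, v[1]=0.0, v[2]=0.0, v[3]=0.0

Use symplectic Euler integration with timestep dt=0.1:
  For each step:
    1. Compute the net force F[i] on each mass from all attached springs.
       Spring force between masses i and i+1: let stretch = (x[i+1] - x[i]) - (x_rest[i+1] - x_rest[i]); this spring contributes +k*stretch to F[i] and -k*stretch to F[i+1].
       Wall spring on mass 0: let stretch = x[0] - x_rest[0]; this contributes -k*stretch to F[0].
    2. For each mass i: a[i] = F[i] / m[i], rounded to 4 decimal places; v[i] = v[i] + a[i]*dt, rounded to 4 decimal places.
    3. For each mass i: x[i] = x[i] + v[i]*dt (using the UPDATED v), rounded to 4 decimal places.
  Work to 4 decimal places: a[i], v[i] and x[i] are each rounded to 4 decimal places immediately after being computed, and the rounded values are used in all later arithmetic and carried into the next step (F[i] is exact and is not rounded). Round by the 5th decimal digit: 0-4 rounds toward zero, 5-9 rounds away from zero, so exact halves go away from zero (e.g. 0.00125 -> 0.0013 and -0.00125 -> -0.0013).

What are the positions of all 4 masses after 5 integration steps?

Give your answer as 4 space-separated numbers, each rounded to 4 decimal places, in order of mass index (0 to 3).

Answer: 5.2946 7.4226 11.4293 17.5707

Derivation:
Step 0: x=[6.0000 7.0000 11.0000 18.0000] v=[0.0000 0.0000 0.0000 0.0000]
Step 1: x=[5.9500 7.0300 11.0300 17.9700] v=[-0.5000 0.3000 0.3000 -0.3000]
Step 2: x=[5.8513 7.0892 11.0894 17.9106] v=[-0.9870 0.5920 0.5940 -0.5940]
Step 3: x=[5.7065 7.1760 11.1770 17.8230] v=[-1.4483 0.8682 0.8761 -0.8761]
Step 4: x=[5.5193 7.2881 11.2911 17.7089] v=[-1.8720 1.1214 1.1406 -1.1407]
Step 5: x=[5.2946 7.4226 11.4293 17.5707] v=[-2.2471 1.3448 1.3821 -1.3825]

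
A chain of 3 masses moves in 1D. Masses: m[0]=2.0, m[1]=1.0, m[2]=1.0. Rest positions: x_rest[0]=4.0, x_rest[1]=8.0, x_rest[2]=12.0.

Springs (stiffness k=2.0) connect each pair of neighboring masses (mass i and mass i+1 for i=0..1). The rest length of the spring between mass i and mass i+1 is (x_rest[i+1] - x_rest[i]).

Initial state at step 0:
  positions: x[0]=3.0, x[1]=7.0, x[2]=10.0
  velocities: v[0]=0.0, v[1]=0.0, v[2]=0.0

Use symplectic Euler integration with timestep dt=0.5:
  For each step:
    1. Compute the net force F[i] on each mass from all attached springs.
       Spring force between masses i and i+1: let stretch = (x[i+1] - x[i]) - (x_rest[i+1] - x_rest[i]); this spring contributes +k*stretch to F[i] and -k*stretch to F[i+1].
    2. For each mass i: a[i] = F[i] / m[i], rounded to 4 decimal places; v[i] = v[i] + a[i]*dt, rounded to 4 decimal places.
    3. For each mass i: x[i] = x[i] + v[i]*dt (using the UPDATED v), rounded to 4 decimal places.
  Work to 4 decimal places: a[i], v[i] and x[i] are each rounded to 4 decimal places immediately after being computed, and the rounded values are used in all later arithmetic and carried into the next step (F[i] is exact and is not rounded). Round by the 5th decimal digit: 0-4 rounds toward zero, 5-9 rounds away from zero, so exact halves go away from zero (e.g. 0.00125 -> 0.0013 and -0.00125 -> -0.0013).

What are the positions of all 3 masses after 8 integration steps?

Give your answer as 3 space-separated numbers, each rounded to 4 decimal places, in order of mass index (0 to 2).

Step 0: x=[3.0000 7.0000 10.0000] v=[0.0000 0.0000 0.0000]
Step 1: x=[3.0000 6.5000 10.5000] v=[0.0000 -1.0000 1.0000]
Step 2: x=[2.8750 6.2500 11.0000] v=[-0.2500 -0.5000 1.0000]
Step 3: x=[2.5938 6.6875 11.1250] v=[-0.5625 0.8750 0.2500]
Step 4: x=[2.3360 7.2969 11.0313] v=[-0.5157 1.2188 -0.1875]
Step 5: x=[2.3184 7.2931 11.0704] v=[-0.0353 -0.0077 0.0781]
Step 6: x=[2.5445 6.6906 11.2208] v=[0.4521 -1.2051 0.3008]
Step 7: x=[2.8071 6.2801 11.1061] v=[0.5252 -0.8210 -0.2294]
Step 8: x=[2.9380 6.5461 10.5784] v=[0.2617 0.5320 -1.0554]

Answer: 2.9380 6.5461 10.5784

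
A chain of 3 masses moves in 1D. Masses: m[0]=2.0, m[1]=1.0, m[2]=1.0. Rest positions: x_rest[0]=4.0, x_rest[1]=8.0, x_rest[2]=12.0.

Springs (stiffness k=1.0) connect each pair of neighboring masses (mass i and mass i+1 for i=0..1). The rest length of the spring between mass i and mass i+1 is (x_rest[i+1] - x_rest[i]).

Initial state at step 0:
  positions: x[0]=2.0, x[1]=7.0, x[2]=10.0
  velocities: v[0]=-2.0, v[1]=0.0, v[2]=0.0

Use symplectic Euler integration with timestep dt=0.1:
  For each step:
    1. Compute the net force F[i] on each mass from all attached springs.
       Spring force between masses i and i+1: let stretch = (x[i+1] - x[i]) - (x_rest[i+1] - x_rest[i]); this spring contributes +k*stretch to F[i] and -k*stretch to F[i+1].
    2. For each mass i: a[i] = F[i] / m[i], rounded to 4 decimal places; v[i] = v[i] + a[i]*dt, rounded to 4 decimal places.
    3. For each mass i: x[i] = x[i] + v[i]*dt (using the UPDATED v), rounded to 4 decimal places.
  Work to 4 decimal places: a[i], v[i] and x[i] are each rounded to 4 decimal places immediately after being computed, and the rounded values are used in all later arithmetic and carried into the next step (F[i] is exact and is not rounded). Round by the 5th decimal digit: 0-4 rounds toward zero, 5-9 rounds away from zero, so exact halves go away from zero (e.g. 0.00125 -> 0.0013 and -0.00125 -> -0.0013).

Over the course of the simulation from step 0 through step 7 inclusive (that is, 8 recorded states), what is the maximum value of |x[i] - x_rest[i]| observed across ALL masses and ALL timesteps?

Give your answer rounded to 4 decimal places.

Answer: 3.2209

Derivation:
Step 0: x=[2.0000 7.0000 10.0000] v=[-2.0000 0.0000 0.0000]
Step 1: x=[1.8050 6.9800 10.0100] v=[-1.9500 -0.2000 0.1000]
Step 2: x=[1.6159 6.9386 10.0297] v=[-1.8913 -0.4145 0.1970]
Step 3: x=[1.4334 6.8748 10.0585] v=[-1.8252 -0.6377 0.2879]
Step 4: x=[1.2581 6.7885 10.0955] v=[-1.7531 -0.8635 0.3695]
Step 5: x=[1.0904 6.6799 10.1394] v=[-1.6766 -1.0858 0.4388]
Step 6: x=[0.9307 6.5500 10.1887] v=[-1.5971 -1.2988 0.4929]
Step 7: x=[0.7791 6.4003 10.2416] v=[-1.5161 -1.4969 0.5290]
Max displacement = 3.2209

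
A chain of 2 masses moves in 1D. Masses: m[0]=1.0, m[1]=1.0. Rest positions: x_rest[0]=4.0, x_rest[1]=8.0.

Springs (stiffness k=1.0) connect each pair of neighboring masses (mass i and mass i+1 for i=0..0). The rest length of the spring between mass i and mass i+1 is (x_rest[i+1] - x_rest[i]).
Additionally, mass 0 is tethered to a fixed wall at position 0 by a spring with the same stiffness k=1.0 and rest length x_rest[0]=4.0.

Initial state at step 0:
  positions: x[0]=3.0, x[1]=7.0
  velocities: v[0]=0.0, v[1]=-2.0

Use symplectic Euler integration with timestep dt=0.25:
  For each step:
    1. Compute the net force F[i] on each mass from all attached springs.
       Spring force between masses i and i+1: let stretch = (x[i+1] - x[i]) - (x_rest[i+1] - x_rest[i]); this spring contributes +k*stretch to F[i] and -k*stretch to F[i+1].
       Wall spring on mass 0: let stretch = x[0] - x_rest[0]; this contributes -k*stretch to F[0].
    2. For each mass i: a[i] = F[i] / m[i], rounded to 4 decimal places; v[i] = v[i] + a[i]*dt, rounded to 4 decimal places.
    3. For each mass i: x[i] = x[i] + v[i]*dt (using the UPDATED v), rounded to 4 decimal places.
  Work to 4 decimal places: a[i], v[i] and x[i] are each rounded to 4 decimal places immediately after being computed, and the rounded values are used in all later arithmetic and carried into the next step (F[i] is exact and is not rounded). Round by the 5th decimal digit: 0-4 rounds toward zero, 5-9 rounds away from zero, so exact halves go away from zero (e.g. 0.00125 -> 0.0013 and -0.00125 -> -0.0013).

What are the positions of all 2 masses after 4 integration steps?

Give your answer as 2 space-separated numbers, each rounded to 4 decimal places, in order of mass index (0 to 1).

Step 0: x=[3.0000 7.0000] v=[0.0000 -2.0000]
Step 1: x=[3.0625 6.5000] v=[0.2500 -2.0000]
Step 2: x=[3.1485 6.0352] v=[0.3438 -1.8594]
Step 3: x=[3.2181 5.6399] v=[0.2784 -1.5811]
Step 4: x=[3.2379 5.3433] v=[0.0793 -1.1866]

Answer: 3.2379 5.3433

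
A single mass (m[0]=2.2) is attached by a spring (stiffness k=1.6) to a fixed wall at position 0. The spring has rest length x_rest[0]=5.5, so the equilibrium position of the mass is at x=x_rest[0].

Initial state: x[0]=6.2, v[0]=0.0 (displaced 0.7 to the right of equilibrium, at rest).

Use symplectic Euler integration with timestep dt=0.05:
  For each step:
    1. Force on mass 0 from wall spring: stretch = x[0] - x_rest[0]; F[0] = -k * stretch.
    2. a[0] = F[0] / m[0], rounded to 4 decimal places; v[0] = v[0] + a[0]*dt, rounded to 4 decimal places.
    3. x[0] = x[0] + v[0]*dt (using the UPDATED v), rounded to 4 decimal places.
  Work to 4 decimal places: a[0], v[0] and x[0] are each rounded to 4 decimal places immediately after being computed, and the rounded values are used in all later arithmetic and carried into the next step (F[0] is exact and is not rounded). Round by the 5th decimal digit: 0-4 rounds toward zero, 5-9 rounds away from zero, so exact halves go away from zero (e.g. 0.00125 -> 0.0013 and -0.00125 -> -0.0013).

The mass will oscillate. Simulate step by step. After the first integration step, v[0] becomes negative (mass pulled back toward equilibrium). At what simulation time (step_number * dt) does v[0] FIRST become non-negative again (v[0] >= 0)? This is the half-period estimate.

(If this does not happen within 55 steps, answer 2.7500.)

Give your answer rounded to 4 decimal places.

Answer: 2.7500

Derivation:
Step 0: x=[6.2000] v=[0.0000]
Step 1: x=[6.1987] v=[-0.0255]
Step 2: x=[6.1962] v=[-0.0509]
Step 3: x=[6.1924] v=[-0.0762]
Step 4: x=[6.1873] v=[-0.1014]
Step 5: x=[6.1810] v=[-0.1264]
Step 6: x=[6.1734] v=[-0.1512]
Step 7: x=[6.1646] v=[-0.1757]
Step 8: x=[6.1546] v=[-0.1999]
Step 9: x=[6.1434] v=[-0.2237]
Step 10: x=[6.1310] v=[-0.2471]
Step 11: x=[6.1175] v=[-0.2700]
Step 12: x=[6.1029] v=[-0.2925]
Step 13: x=[6.0872] v=[-0.3144]
Step 14: x=[6.0704] v=[-0.3358]
Step 15: x=[6.0526] v=[-0.3565]
Step 16: x=[6.0338] v=[-0.3766]
Step 17: x=[6.0140] v=[-0.3960]
Step 18: x=[5.9933] v=[-0.4147]
Step 19: x=[5.9717] v=[-0.4326]
Step 20: x=[5.9492] v=[-0.4498]
Step 21: x=[5.9259] v=[-0.4661]
Step 22: x=[5.9018] v=[-0.4816]
Step 23: x=[5.8770] v=[-0.4962]
Step 24: x=[5.8515] v=[-0.5099]
Step 25: x=[5.8254] v=[-0.5227]
Step 26: x=[5.7987] v=[-0.5345]
Step 27: x=[5.7714] v=[-0.5454]
Step 28: x=[5.7436] v=[-0.5553]
Step 29: x=[5.7154] v=[-0.5642]
Step 30: x=[5.6868] v=[-0.5720]
Step 31: x=[5.6579] v=[-0.5788]
Step 32: x=[5.6287] v=[-0.5845]
Step 33: x=[5.5992] v=[-0.5892]
Step 34: x=[5.5696] v=[-0.5928]
Step 35: x=[5.5398] v=[-0.5953]
Step 36: x=[5.5100] v=[-0.5967]
Step 37: x=[5.4801] v=[-0.5971]
Step 38: x=[5.4503] v=[-0.5964]
Step 39: x=[5.4206] v=[-0.5946]
Step 40: x=[5.3910] v=[-0.5917]
Step 41: x=[5.3616] v=[-0.5877]
Step 42: x=[5.3325] v=[-0.5827]
Step 43: x=[5.3037] v=[-0.5766]
Step 44: x=[5.2752] v=[-0.5695]
Step 45: x=[5.2471] v=[-0.5613]
Step 46: x=[5.2195] v=[-0.5521]
Step 47: x=[5.1924] v=[-0.5419]
Step 48: x=[5.1659] v=[-0.5307]
Step 49: x=[5.1400] v=[-0.5186]
Step 50: x=[5.1147] v=[-0.5055]
Step 51: x=[5.0901] v=[-0.4915]
Step 52: x=[5.0663] v=[-0.4766]
Step 53: x=[5.0433] v=[-0.4608]
Step 54: x=[5.0211] v=[-0.4442]
Step 55: x=[4.9998] v=[-0.4268]
v[0] did not become non-negative within 55 steps; using fallback time=2.7500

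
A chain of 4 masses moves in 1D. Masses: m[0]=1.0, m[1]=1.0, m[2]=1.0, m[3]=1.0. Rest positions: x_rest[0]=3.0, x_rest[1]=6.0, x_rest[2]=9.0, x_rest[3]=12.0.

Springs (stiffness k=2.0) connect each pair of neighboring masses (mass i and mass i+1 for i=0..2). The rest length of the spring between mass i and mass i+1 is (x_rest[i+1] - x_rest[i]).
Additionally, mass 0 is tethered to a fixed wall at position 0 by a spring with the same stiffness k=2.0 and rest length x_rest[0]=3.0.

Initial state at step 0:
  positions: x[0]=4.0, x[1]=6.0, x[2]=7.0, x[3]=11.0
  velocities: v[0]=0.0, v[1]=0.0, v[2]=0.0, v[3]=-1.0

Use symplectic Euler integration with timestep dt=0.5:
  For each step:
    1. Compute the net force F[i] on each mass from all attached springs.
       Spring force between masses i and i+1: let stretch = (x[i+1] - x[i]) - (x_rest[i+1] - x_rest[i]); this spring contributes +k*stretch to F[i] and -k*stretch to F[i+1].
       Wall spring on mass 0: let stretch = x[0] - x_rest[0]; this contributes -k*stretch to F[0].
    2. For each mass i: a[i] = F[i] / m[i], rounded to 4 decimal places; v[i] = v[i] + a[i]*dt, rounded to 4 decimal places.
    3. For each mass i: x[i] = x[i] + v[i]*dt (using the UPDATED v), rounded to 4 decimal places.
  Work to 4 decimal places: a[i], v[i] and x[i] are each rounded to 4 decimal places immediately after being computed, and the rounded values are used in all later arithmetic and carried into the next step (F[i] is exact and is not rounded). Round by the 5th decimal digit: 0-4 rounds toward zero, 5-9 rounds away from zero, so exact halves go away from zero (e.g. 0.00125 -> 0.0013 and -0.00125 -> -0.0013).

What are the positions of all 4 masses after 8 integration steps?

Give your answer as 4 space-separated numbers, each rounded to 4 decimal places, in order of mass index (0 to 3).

Step 0: x=[4.0000 6.0000 7.0000 11.0000] v=[0.0000 0.0000 0.0000 -1.0000]
Step 1: x=[3.0000 5.5000 8.5000 10.0000] v=[-2.0000 -1.0000 3.0000 -2.0000]
Step 2: x=[1.7500 5.2500 9.2500 9.7500] v=[-2.5000 -0.5000 1.5000 -0.5000]
Step 3: x=[1.3750 5.2500 8.2500 10.7500] v=[-0.7500 0.0000 -2.0000 2.0000]
Step 4: x=[2.2500 4.8125 7.0000 12.0000] v=[1.7500 -0.8750 -2.5000 2.5000]
Step 5: x=[3.2813 4.1875 7.1563 12.2500] v=[2.0625 -1.2500 0.3125 0.5000]
Step 6: x=[3.1250 4.5938 8.3750 11.4532] v=[-0.3126 0.8126 2.4374 -1.5937]
Step 7: x=[2.1406 6.1563 9.2422 10.6173] v=[-1.9688 3.1250 1.7344 -1.6719]
Step 8: x=[2.0938 7.2539 9.2540 10.5938] v=[-0.0937 2.1952 0.0236 -0.0470]

Answer: 2.0938 7.2539 9.2540 10.5938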